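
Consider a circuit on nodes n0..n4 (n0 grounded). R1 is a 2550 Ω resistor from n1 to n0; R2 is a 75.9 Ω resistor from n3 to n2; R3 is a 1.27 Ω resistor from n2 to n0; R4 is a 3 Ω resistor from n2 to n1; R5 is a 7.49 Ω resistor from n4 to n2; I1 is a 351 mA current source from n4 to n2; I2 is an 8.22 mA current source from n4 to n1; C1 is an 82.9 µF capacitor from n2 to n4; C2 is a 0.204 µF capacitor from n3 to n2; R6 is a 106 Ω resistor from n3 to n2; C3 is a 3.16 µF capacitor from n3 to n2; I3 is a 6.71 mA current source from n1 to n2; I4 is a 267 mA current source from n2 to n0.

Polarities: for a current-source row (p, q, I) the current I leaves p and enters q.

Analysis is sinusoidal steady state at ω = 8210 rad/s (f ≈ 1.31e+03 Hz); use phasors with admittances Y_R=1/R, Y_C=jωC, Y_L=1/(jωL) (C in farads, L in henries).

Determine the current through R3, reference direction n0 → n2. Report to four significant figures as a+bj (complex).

0.2669+0.000j A

MNA unknowns: 4 node voltages V₁..V_4
R1: Y=0.0003922+0.000j on G[1,0]
R2: Y=0.01318+0.000j on G[3,2]
R3: Y=0.7874+0.000j on G[2,0]
R4: Y=0.3333+0.000j on G[2,1]
R5: Y=0.1335+0.000j on G[4,2]
I1: z[4]−=0.351, z[2]+=0.351
I2: z[4]−=0.00822, z[1]+=0.00822
C1: Y=0.000+0.6806j on G[2,4]
C2: Y=0.000+0.001675j on G[3,2]
R6: Y=0.009434+0.000j on G[3,2]
C3: Y=0.000+0.02594j on G[3,2]
I3: z[1]−=0.00671, z[2]+=0.00671
I4: z[2]−=0.267, z[0]+=0.267
solve → V1=-0.3340+0.000j, V2=-0.3389+0.000j, V3=-0.3389+0.000j, V4=-0.4386+0.5082j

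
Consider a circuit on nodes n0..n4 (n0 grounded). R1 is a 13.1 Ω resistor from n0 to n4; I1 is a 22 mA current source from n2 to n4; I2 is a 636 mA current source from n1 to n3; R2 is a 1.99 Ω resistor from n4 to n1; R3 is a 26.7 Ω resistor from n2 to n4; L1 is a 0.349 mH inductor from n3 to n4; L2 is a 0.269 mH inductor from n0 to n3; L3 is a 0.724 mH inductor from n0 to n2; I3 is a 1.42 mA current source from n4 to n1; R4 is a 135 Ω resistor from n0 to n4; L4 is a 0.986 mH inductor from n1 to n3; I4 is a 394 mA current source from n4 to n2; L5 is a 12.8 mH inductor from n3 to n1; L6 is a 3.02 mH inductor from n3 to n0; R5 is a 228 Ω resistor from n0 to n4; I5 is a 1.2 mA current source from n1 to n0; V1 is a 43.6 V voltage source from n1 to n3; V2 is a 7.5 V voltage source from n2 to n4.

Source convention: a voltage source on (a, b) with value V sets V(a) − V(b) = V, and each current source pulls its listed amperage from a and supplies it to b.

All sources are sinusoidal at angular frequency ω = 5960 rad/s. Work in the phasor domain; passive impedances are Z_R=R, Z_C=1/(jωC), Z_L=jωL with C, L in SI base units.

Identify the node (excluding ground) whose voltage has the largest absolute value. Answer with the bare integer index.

1

Element admittances at ω=5960 rad/s:
  Y(R1) = 0.07634+0.000j S between n0,n4
  I1: injects 0.022 A into n4 (from n2)
  I2: injects 0.636 A into n3 (from n1)
  Y(R2) = 0.5025+0.000j S between n4,n1
  Y(R3) = 0.03745+0.000j S between n2,n4
  Y(L1) = 0.000-0.4808j S between n3,n4
  Y(L2) = 0.000-0.6237j S between n0,n3
  Y(L3) = 0.000-0.2317j S between n0,n2
  I3: injects 0.00142 A into n1 (from n4)
  Y(R4) = 0.007407+0.000j S between n0,n4
  Y(L4) = 0.000-0.1702j S between n1,n3
  I4: injects 0.394 A into n2 (from n4)
  Y(L5) = 0.000-0.01311j S between n3,n1
  Y(L6) = 0.000-0.05556j S between n3,n0
  Y(R5) = 0.004386+0.000j S between n0,n4
  I5: injects 0.0012 A into n0 (from n1)
  V1: constraint V(n1)−V(n3) = 43.6
  V2: constraint V(n2)−V(n4) = 7.5
Assemble and solve the 6×6 MNA system:
  V(n1)=39.18-6.307j  V(n2)=18.41+14.33j  V(n3)=-4.420-6.307j  V(n4)=10.91+14.33j
  i(V1)=-14.84+18.36j  i(V2)=-3.231+4.266j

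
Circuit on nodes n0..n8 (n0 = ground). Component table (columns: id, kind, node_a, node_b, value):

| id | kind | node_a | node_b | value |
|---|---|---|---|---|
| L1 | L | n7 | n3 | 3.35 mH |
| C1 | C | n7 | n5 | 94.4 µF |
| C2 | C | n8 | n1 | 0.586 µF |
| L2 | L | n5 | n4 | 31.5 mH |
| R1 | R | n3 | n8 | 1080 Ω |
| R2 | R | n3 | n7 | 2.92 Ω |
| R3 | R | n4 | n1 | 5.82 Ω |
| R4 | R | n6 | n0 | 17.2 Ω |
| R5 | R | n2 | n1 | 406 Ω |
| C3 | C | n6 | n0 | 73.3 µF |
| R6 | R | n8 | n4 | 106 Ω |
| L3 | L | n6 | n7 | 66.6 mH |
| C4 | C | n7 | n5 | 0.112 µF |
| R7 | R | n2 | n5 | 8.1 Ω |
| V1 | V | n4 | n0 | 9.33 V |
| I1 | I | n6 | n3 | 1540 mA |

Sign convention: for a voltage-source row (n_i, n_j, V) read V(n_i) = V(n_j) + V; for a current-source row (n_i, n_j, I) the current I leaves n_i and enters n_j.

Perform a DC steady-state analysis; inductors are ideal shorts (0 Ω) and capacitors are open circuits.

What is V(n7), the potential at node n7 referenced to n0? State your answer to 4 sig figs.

0.1334 V

MNA unknowns: 8 node voltages V₁..V_8 plus 4 source currents (L1, L2, L3, V1)
L1: row V7−V3=0, i_L1 at 7,3
C1: Y=0.000 on G[7,5]
C2: Y=0.000 on G[8,1]
L2: row V5−V4=0, i_L2 at 5,4
R1: Y=0.0009259 on G[3,8]
R2: Y=0.3425 on G[3,7]
R3: Y=0.1718 on G[4,1]
R4: Y=0.05814 on G[6,0]
R5: Y=0.002463 on G[2,1]
C3: Y=0.000 on G[6,0]
R6: Y=0.009434 on G[8,4]
L3: row V6−V7=0, i_L3 at 6,7
C4: Y=0.000 on G[7,5]
R7: Y=0.1235 on G[2,5]
V1: row V4−V0=9.33, i_V1 at 4,0
I1: z[6]−=1.54, z[3]+=1.54
solve → V1=9.330, V2=9.330, V3=0.1334, V4=9.330, V5=9.330, V6=0.1334, V7=0.1334, V8=8.508
aux → i_L1=-1.548, i_L2=0.000, i_L3=-1.548, i_V1=-0.007754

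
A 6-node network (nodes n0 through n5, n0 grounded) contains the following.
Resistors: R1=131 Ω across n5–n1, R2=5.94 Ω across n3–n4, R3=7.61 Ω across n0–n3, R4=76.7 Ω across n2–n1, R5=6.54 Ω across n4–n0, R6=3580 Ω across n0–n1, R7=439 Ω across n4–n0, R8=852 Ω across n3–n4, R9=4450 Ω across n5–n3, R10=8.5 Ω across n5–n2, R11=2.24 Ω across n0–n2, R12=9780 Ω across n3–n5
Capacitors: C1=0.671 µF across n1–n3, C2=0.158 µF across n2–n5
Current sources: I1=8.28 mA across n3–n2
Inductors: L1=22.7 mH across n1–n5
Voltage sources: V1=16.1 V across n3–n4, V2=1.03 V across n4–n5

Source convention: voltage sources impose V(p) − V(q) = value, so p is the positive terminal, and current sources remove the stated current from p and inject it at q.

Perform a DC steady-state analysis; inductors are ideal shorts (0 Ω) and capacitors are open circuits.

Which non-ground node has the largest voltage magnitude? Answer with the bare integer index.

3

Element admittances at DC:
  Y(R1) = 0.007634 S between n5,n1
  Y(R2) = 0.1684 S between n3,n4
  Y(R3) = 0.1314 S between n0,n3
  Y(R4) = 0.01304 S between n2,n1
  Y(R5) = 0.1529 S between n4,n0
  Y(R6) = 0.0002793 S between n0,n1
  Y(C1) = 0.000 S between n1,n3
  Y(C2) = 0.000 S between n2,n5
  Y(R7) = 0.002278 S between n4,n0
  I1: injects 0.00828 A into n2 (from n3)
  Y(R8) = 0.001174 S between n3,n4
  Y(R9) = 0.0002247 S between n5,n3
  Y(R10) = 0.1176 S between n5,n2
  Y(R11) = 0.4464 S between n0,n2
  L1: short n1↔n5 (DC inductor)
  Y(R12) = 0.0001022 S between n3,n5
  V1: constraint V(n3)−V(n4) = 16.1
  V2: constraint V(n4)−V(n5) = 1.03
Assemble and solve the 8×8 MNA system:
  V(n1)=-6.231  V(n2)=-1.397  V(n3)=10.90  V(n4)=-5.201  V(n5)=-6.231
  i(L1)=0.06477  i(V1)=-4.175  i(V2)=-0.6391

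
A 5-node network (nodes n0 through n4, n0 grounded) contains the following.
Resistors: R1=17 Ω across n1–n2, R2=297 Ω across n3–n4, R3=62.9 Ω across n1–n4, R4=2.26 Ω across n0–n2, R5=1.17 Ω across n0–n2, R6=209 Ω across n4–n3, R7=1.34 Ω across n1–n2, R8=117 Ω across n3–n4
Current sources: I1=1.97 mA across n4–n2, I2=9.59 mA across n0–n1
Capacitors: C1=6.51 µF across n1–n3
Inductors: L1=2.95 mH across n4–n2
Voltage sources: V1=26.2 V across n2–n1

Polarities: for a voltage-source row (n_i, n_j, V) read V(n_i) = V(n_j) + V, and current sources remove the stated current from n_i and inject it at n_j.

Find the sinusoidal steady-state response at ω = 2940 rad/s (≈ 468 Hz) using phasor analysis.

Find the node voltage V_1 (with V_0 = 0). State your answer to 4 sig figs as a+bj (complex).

-26.19+0.000j V

Element admittances at ω=2940 rad/s:
  Y(R1) = 0.05882+0.000j S between n1,n2
  Y(R2) = 0.003367+0.000j S between n3,n4
  Y(R3) = 0.01590+0.000j S between n1,n4
  Y(R4) = 0.4425+0.000j S between n0,n2
  I1: injects 0.00197 A into n2 (from n4)
  Y(R5) = 0.8547+0.000j S between n0,n2
  Y(C1) = 0.000+0.01914j S between n1,n3
  Y(R6) = 0.004785+0.000j S between n4,n3
  Y(R7) = 0.7463+0.000j S between n1,n2
  Y(L1) = 0.000-0.1153j S between n4,n2
  I2: injects 0.00959 A into n1 (from n0)
  Y(R8) = 0.008547+0.000j S between n3,n4
  V1: constraint V(n2)−V(n1) = 26.2
Assemble and solve the 5×5 MNA system:
  V(n1)=-26.19+0.000j  V(n2)=0.007393+0.000j  V(n3)=-17.79-15.98j  V(n4)=0.5257-6.354j
  i(V1)=-21.83-0.05976j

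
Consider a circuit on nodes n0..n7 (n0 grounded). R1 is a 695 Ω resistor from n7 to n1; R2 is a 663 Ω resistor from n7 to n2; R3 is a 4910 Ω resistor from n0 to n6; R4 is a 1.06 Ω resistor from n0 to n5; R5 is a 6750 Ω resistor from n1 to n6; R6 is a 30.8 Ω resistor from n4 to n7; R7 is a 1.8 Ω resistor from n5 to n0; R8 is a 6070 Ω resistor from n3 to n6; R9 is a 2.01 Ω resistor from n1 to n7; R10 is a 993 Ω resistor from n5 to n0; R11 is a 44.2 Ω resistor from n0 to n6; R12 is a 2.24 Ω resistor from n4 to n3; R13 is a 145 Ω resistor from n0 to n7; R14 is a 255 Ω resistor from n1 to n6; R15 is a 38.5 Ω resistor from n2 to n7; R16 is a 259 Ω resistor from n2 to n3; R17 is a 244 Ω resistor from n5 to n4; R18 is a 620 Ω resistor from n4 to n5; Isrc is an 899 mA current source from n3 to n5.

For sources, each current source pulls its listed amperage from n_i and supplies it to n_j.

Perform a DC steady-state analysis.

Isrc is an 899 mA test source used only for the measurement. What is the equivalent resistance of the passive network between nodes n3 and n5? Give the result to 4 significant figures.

Element admittances at DC:
  Y(R1) = 0.001439 S between n7,n1
  Y(R2) = 0.001508 S between n7,n2
  Y(R3) = 0.0002037 S between n0,n6
  Y(R4) = 0.9434 S between n0,n5
  Y(R5) = 0.0001481 S between n1,n6
  Y(R6) = 0.03247 S between n4,n7
  Y(R7) = 0.5556 S between n5,n0
  Y(R8) = 0.0001647 S between n3,n6
  Y(R9) = 0.4975 S between n1,n7
  Y(R10) = 0.001007 S between n5,n0
  Y(R11) = 0.02262 S between n0,n6
  Y(R12) = 0.4464 S between n4,n3
  Y(R13) = 0.006897 S between n0,n7
  Y(R14) = 0.003922 S between n1,n6
  Y(R15) = 0.02597 S between n2,n7
  Y(R16) = 0.003861 S between n2,n3
  Y(R17) = 0.004098 S between n5,n4
  Y(R18) = 0.001613 S between n4,n5
  Isrc: injects 0.899 A into n5 (from n3)
Assemble and solve the 7×7 MNA system:
  V(n1)=-49.99  V(n2)=-52.32  V(n3)=-66.48  V(n4)=-64.61  V(n5)=0.3520  V(n6)=-7.922  V(n7)=-50.33

R_eq = 74.34 Ω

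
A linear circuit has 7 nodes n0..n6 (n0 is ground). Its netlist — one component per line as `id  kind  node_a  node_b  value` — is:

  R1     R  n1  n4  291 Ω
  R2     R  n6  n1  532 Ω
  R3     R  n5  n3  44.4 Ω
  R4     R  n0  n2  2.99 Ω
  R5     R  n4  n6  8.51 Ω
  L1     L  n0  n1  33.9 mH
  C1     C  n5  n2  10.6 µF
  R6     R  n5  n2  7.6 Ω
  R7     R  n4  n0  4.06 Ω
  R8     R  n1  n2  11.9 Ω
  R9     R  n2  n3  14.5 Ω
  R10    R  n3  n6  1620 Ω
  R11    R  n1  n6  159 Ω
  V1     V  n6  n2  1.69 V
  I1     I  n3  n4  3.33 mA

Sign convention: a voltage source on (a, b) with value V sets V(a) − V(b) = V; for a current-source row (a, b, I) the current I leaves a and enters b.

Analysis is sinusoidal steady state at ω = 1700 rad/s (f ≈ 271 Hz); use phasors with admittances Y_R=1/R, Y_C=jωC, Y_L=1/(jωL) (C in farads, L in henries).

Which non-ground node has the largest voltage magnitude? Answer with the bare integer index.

6

MNA unknowns: 6 node voltages V₁..V_6 plus 1 source current (V1)
R1: Y=0.003436+0.000j on G[1,4]
R2: Y=0.001880+0.000j on G[6,1]
R3: Y=0.02252+0.000j on G[5,3]
R4: Y=0.3344+0.000j on G[0,2]
R5: Y=0.1175+0.000j on G[4,6]
L1: Y=0.000-0.01735j on G[0,1]
C1: Y=0.000+0.01802j on G[5,2]
R6: Y=0.1316+0.000j on G[5,2]
R7: Y=0.2463+0.000j on G[4,0]
R8: Y=0.08403+0.000j on G[1,2]
R9: Y=0.06897+0.000j on G[2,3]
R10: Y=0.0006173+0.000j on G[3,6]
R11: Y=0.006289+0.000j on G[1,6]
V1: row V6−V2=1.69, i_V1 at 6,2
I1: z[3]−=0.00333, z[4]+=0.00333
solve → V1=-0.1476-0.03265j, V2=-0.3255-0.006014j, V3=-0.3512-0.005904j, V4=0.4443-0.002230j, V5=-0.3292-0.005564j, V6=1.364-0.006014j
aux → i_V1=-0.1215+0.0002271j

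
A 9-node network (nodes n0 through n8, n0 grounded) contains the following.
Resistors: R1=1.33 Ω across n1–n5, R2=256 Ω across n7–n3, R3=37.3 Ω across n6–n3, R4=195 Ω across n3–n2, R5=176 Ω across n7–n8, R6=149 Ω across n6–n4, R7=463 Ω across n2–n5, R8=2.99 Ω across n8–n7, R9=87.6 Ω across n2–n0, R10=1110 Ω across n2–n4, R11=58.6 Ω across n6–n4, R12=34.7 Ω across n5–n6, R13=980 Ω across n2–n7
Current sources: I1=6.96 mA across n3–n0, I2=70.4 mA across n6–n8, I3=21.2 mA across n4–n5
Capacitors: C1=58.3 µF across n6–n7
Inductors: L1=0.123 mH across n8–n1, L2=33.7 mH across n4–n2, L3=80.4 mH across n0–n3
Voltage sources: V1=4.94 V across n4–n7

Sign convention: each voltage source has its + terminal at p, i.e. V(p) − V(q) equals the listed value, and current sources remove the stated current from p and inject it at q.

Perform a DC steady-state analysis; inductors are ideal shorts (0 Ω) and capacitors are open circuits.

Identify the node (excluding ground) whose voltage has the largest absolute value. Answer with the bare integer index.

Element admittances at DC:
  Y(R1) = 0.7519 S between n1,n5
  Y(R2) = 0.003906 S between n7,n3
  Y(R3) = 0.02681 S between n6,n3
  I1: injects 0.00696 A into n0 (from n3)
  Y(R4) = 0.005128 S between n3,n2
  Y(R5) = 0.005682 S between n7,n8
  Y(C1) = 0.000 S between n6,n7
  Y(R6) = 0.006711 S between n6,n4
  I2: injects 0.0704 A into n8 (from n6)
  L1: short n8↔n1 (DC inductor)
  Y(R7) = 0.002160 S between n2,n5
  Y(R8) = 0.3344 S between n8,n7
  Y(R9) = 0.01142 S between n2,n0
  L2: short n4↔n2 (DC inductor)
  I3: injects 0.0212 A into n5 (from n4)
  Y(R10) = 0.0009009 S between n2,n4
  Y(R11) = 0.01706 S between n6,n4
  Y(R12) = 0.02882 S between n5,n6
  Y(R13) = 0.001020 S between n2,n7
  L3: short n0↔n3 (DC inductor)
  V1: constraint V(n4)−V(n7) = 4.94
Assemble and solve the 12×12 MNA system:
  V(n1)=-2.280  V(n2)=2.262  V(n3)=0.000  V(n4)=2.262  V(n5)=-2.193  V(n6)=-1.005  V(n7)=-2.678  V(n8)=-2.280
  i(L1)=-0.06506  i(L2)=0.05208  i(L3)=0.03278  i(V1)=-0.1510

7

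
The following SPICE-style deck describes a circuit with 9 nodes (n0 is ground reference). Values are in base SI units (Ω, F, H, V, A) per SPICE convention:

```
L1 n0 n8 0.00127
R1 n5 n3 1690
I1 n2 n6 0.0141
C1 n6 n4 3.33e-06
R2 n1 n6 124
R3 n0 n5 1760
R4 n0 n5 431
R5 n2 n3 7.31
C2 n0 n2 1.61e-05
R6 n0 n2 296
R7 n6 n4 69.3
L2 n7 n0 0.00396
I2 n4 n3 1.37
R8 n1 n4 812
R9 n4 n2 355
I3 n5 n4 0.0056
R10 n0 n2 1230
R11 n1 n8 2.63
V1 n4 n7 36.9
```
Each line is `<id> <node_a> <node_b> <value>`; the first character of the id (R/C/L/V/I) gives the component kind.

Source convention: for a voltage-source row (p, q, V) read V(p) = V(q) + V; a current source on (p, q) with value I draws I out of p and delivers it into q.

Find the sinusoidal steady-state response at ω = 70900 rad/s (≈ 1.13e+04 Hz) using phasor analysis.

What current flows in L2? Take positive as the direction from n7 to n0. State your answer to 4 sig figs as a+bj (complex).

Element admittances at ω=70900 rad/s:
  Y(L1) = 0.000-0.01111j S between n0,n8
  Y(R1) = 0.0005917+0.000j S between n5,n3
  I1: injects 0.0141 A into n6 (from n2)
  Y(C1) = 0.000+0.2361j S between n6,n4
  Y(R2) = 0.008065+0.000j S between n1,n6
  Y(R3) = 0.0005682+0.000j S between n0,n5
  Y(R4) = 0.002320+0.000j S between n0,n5
  Y(R5) = 0.1368+0.000j S between n2,n3
  Y(C2) = 0.000+1.141j S between n0,n2
  Y(R6) = 0.003378+0.000j S between n0,n2
  Y(R7) = 0.01443+0.000j S between n6,n4
  Y(L2) = 0.000-0.003562j S between n7,n0
  I2: injects 1.37 A into n3 (from n4)
  Y(R8) = 0.001232+0.000j S between n1,n4
  Y(R9) = 0.002817+0.000j S between n4,n2
  I3: injects 0.0056 A into n4 (from n5)
  Y(R10) = 0.0008130+0.000j S between n0,n2
  Y(R11) = 0.3802+0.000j S between n1,n8
  V1: constraint V(n4)−V(n7) = 36.9
Assemble and solve the 9×9 MNA system:
  V(n1)=12.08-74.19j  V(n2)=-0.2120-0.9947j  V(n3)=9.761-0.9912j  V(n4)=-76.73-88.57j  V(n5)=0.05044-0.1685j  V(n6)=-75.95-91.59j  V(n7)=-113.6-88.57j  V(n8)=14.23-73.77j
  i(V1)=-0.3155+0.4047j

-0.3155+0.4047j A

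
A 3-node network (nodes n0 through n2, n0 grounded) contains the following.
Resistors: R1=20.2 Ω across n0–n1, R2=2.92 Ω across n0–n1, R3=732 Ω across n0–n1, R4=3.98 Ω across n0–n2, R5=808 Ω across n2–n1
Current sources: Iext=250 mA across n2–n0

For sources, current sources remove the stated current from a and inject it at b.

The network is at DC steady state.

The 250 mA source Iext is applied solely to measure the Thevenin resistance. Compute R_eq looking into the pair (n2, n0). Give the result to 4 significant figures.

R_eq = 3.961 Ω

Element admittances at DC:
  Y(R1) = 0.04950 S between n0,n1
  Y(R2) = 0.3425 S between n0,n1
  Y(R3) = 0.001366 S between n0,n1
  Y(R4) = 0.2513 S between n0,n2
  Y(R5) = 0.001238 S between n2,n1
  Iext: injects 0.25 A into n0 (from n2)
Assemble and solve the 2×2 MNA system:
  V(n1)=-0.003106  V(n2)=-0.9901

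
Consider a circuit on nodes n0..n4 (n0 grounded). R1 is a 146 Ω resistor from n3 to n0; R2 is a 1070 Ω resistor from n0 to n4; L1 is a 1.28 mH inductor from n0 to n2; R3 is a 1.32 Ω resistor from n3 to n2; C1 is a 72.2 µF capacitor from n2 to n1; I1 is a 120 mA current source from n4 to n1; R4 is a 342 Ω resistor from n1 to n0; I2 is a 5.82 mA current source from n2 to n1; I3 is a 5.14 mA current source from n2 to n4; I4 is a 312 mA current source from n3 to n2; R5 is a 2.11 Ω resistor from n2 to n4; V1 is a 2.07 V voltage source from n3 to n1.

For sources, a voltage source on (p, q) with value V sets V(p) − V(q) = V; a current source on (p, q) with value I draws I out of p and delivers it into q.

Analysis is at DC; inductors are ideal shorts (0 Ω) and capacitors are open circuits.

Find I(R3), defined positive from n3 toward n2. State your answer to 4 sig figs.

-0.1778 A

Apply KCL at each of the 4 non-ground nodes and solve the resulting linear system.
Node n1: branches {C1, I1, R4, I2, V1} → V_1 = -2.305
Node n2: branches {L1, R3, C1, I2, I3, I4, R5} → V_2 = 0.000
Node n3: branches {R1, R3, I4, V1} → V_3 = -0.2347
Node n4: branches {R2, I1, I3, R5} → V_4 = -0.2419
Source currents: i(L1)=-0.008573, i(V1)=-0.1326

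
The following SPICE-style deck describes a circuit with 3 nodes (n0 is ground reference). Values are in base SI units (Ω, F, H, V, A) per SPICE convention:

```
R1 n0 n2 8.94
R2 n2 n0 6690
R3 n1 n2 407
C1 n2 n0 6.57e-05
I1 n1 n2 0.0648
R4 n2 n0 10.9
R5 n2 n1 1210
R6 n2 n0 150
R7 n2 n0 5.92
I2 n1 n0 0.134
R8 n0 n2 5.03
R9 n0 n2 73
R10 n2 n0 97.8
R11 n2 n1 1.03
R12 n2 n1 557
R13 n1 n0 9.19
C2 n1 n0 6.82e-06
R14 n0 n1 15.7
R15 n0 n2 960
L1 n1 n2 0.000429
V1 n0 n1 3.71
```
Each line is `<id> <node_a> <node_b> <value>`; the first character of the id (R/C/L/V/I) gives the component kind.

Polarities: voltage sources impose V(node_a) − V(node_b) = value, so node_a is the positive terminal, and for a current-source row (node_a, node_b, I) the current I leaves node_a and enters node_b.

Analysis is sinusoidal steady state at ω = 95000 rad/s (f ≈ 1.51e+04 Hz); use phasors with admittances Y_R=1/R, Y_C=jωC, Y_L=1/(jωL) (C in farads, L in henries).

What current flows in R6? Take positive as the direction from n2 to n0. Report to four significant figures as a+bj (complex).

Element admittances at ω=95000 rad/s:
  Y(R1) = 0.1119+0.000j S between n0,n2
  Y(R2) = 0.0001495+0.000j S between n2,n0
  Y(R3) = 0.002457+0.000j S between n1,n2
  Y(C1) = 0.000+6.241j S between n2,n0
  I1: injects 0.0648 A into n2 (from n1)
  Y(R4) = 0.09174+0.000j S between n2,n0
  Y(R5) = 0.0008264+0.000j S between n2,n1
  Y(R6) = 0.006667+0.000j S between n2,n0
  Y(R7) = 0.1689+0.000j S between n2,n0
  I2: injects 0.134 A into n0 (from n1)
  Y(R8) = 0.1988+0.000j S between n0,n2
  Y(R9) = 0.01370+0.000j S between n0,n2
  Y(R10) = 0.01022+0.000j S between n2,n0
  Y(R11) = 0.9709+0.000j S between n2,n1
  Y(R12) = 0.001795+0.000j S between n2,n1
  Y(R13) = 0.1088+0.000j S between n1,n0
  Y(C2) = 0.000+0.6479j S between n1,n0
  Y(R14) = 0.06369+0.000j S between n0,n1
  Y(R15) = 0.001042+0.000j S between n0,n2
  Y(L1) = 0.000-0.02454j S between n1,n2
  V1: constraint V(n0)−V(n1) = 3.71
Assemble and solve the 3×3 MNA system:
  V(n1)=-3.710+0.000j  V(n2)=-0.1227+0.5408j
  i(V1)=-3.955-2.843j

-0.0008181+0.003605j A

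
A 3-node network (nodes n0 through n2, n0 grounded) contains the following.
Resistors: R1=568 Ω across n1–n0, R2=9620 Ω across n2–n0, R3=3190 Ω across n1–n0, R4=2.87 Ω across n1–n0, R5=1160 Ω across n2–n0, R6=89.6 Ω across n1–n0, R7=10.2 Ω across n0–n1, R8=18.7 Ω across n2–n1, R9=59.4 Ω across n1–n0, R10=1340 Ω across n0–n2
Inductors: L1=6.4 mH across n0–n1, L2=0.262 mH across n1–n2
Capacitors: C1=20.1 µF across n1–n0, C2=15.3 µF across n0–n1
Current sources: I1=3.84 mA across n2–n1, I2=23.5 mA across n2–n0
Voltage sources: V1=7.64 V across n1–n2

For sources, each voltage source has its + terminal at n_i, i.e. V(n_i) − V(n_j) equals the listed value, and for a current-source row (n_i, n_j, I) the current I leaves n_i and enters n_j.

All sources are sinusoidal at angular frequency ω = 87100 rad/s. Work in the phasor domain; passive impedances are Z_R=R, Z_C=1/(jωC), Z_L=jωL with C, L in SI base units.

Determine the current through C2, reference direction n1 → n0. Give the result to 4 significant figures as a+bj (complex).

-0.004399-0.0006828j A

Element admittances at ω=87100 rad/s:
  Y(R1) = 0.001761+0.000j S between n1,n0
  Y(L1) = 0.000-0.001794j S between n0,n1
  Y(R2) = 0.0001040+0.000j S between n2,n0
  Y(R3) = 0.0003135+0.000j S between n1,n0
  Y(R4) = 0.3484+0.000j S between n1,n0
  Y(C1) = 0.000+1.751j S between n1,n0
  I1: injects 0.00384 A into n1 (from n2)
  Y(R5) = 0.0008621+0.000j S between n2,n0
  Y(L2) = 0.000-0.04382j S between n1,n2
  Y(R6) = 0.01116+0.000j S between n1,n0
  Y(R7) = 0.09804+0.000j S between n0,n1
  Y(R8) = 0.05348+0.000j S between n2,n1
  I2: injects 0.0235 A into n0 (from n2)
  Y(C2) = 0.000+1.333j S between n0,n1
  Y(R9) = 0.01684+0.000j S between n1,n0
  Y(R10) = 0.0007463+0.000j S between n0,n2
  V1: constraint V(n1)−V(n2) = 7.64
Assemble and solve the 3×3 MNA system:
  V(n1)=-0.0005124+0.003301j  V(n2)=-7.641+0.003301j
  i(V1)=-0.3943+0.3348j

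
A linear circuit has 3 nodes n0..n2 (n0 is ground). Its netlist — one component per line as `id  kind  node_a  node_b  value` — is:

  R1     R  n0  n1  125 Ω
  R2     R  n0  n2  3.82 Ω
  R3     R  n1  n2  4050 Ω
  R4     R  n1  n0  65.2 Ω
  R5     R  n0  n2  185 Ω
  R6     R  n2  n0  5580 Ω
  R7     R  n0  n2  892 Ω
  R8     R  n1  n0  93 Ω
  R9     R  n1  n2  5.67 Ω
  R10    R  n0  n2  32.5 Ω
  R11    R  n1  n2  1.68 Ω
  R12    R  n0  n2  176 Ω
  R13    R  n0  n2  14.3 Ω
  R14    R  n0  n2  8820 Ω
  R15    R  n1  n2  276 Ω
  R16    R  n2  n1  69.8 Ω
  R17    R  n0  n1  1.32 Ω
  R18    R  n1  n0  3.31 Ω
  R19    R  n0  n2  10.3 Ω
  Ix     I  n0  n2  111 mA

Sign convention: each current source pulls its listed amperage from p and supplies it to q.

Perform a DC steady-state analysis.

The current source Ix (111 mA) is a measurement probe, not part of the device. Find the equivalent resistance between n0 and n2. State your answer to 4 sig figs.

R_eq = 1.074 Ω

Apply KCL at each of the 2 non-ground nodes and solve the resulting linear system.
Node n1: branches {R1, R3, R4, R8, R9, R11, R15, R16, R17, R18} → V_1 = 0.05001
Node n2: branches {R2, R3, R5, R6, R7, R9, R10, R11, R12, R13, R14, R15, R16, R19, Ix} → V_2 = 0.1193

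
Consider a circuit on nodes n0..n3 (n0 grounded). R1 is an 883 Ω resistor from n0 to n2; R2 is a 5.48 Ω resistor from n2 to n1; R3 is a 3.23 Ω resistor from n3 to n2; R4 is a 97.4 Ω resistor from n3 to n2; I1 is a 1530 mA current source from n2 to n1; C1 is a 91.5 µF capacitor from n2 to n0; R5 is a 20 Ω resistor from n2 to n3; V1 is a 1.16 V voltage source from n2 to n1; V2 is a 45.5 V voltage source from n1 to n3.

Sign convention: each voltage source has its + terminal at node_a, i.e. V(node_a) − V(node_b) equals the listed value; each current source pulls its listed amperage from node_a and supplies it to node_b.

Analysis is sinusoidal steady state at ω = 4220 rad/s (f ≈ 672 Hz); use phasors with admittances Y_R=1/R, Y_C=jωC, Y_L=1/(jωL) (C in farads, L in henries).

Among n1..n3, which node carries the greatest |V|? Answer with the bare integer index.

Apply KCL at each of the 3 non-ground nodes and solve the resulting linear system.
Node n1: branches {R2, I1, V1, V2} → V_1 = -1.160+0.000j
Node n2: branches {R1, R2, R3, R4, I1, C1, R5, V1} → V_2 = 0.000+0.000j
Node n3: branches {R3, R4, R5, V2} → V_3 = -46.66+0.000j
Source currents: i(V1)=-19.00+0.000j, i(V2)=-17.26+0.000j

3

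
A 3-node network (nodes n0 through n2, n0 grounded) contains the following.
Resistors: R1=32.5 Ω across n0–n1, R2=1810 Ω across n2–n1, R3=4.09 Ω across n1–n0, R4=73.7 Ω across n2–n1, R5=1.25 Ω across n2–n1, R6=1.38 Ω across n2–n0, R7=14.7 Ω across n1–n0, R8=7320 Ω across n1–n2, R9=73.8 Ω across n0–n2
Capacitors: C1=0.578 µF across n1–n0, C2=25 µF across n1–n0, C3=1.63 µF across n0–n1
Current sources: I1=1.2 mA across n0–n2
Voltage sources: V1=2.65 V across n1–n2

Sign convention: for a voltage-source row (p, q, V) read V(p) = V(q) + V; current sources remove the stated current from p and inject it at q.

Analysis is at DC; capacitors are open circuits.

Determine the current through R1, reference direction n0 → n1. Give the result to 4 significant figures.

-0.05569 A

Apply KCL at each of the 2 non-ground nodes and solve the resulting linear system.
Node n1: branches {R1, R2, R3, C1, R4, R5, R7, R8, C2, C3, V1} → V_1 = 1.810
Node n2: branches {R2, R4, R5, R6, I1, R8, R9, V1} → V_2 = -0.8401
Source currents: i(V1)=-2.779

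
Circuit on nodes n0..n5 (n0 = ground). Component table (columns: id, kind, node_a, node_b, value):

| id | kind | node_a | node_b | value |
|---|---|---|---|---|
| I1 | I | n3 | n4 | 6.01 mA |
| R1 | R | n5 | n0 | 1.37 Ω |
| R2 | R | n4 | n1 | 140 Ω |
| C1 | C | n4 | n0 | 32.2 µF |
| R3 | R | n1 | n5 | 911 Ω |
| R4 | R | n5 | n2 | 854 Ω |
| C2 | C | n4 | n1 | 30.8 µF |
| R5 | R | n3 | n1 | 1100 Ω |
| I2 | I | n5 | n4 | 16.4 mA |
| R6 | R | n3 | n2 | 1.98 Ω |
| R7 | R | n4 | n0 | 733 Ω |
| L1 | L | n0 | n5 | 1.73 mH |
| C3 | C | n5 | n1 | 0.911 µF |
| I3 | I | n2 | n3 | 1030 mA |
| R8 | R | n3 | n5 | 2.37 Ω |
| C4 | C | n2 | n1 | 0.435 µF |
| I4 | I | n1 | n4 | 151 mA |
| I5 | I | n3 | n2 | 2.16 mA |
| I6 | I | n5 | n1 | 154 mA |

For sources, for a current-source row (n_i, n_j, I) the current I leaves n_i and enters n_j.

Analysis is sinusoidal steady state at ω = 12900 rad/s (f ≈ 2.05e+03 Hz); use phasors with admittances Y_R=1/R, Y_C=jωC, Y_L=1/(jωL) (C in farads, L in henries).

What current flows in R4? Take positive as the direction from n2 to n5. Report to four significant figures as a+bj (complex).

MNA unknowns: 5 node voltages V₁..V_5
I1: z[3]−=0.00601, z[4]+=0.00601
R1: Y=0.7299+0.000j on G[5,0]
R2: Y=0.007143+0.000j on G[4,1]
C1: Y=0.000+0.4154j on G[4,0]
R3: Y=0.001098+0.000j on G[1,5]
R4: Y=0.001171+0.000j on G[5,2]
C2: Y=0.000+0.3973j on G[4,1]
R5: Y=0.0009091+0.000j on G[3,1]
I2: z[5]−=0.0164, z[4]+=0.0164
R6: Y=0.5051+0.000j on G[3,2]
R7: Y=0.001364+0.000j on G[4,0]
L1: Y=0.000-0.04481j on G[0,5]
C3: Y=0.000+0.01175j on G[5,1]
I3: z[2]−=1.03, z[3]+=1.03
R8: Y=0.4219+0.000j on G[3,5]
C4: Y=0.000+0.005612j on G[2,1]
I4: z[1]−=0.151, z[4]+=0.151
I5: z[3]−=0.00216, z[2]+=0.00216
I6: z[5]−=0.154, z[1]+=0.154
solve → V1=-0.06505-0.3957j, V2=-2.259+0.05657j, V3=-0.2338+0.03231j, V4=-0.03102-0.4066j, V5=-0.2316+0.004199j

-0.002374+6.132e-05j A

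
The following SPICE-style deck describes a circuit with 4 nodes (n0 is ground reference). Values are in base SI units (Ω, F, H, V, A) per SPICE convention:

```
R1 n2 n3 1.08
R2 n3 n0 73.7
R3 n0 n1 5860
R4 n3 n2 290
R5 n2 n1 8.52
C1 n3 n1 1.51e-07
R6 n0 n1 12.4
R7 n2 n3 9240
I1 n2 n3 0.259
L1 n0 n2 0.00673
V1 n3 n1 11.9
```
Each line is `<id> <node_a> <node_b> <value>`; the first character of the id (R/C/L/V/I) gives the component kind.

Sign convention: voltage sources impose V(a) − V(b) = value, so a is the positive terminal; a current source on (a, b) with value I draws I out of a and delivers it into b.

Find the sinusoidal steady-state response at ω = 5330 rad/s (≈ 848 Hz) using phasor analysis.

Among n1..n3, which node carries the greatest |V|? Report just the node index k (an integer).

3

Element admittances at ω=5330 rad/s:
  Y(R1) = 0.9259+0.000j S between n2,n3
  Y(R2) = 0.01357+0.000j S between n3,n0
  Y(R3) = 0.0001706+0.000j S between n0,n1
  Y(R4) = 0.003448+0.000j S between n3,n2
  Y(R5) = 0.1174+0.000j S between n2,n1
  Y(C1) = 0.000+0.0008048j S between n3,n1
  Y(R6) = 0.08065+0.000j S between n0,n1
  Y(R7) = 0.0001082+0.000j S between n2,n3
  I1: injects 0.259 A into n3 (from n2)
  Y(L1) = 0.000-0.02788j S between n0,n2
  V1: constraint V(n3)−V(n1) = 11.9
Assemble and solve the 4×4 MNA system:
  V(n1)=-2.452+2.304j  V(n2)=7.799+2.511j  V(n3)=9.448+2.304j
  i(V1)=-1.401+0.1522j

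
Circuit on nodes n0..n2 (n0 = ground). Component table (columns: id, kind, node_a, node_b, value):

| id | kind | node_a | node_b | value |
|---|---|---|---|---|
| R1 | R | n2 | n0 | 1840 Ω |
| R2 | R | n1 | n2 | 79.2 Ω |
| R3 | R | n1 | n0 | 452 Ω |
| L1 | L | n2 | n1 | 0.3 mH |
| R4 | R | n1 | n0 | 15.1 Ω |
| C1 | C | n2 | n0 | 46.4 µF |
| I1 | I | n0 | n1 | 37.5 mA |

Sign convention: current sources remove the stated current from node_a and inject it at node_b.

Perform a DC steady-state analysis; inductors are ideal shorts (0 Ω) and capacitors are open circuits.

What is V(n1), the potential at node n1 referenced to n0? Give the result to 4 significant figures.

0.5436 V

Apply KCL at each of the 2 non-ground nodes and solve the resulting linear system.
Node n1: branches {R2, R3, L1, R4, I1} → V_1 = 0.5436
Node n2: branches {R1, R2, L1, C1} → V_2 = 0.5436
Source currents: i(L1)=-0.0002954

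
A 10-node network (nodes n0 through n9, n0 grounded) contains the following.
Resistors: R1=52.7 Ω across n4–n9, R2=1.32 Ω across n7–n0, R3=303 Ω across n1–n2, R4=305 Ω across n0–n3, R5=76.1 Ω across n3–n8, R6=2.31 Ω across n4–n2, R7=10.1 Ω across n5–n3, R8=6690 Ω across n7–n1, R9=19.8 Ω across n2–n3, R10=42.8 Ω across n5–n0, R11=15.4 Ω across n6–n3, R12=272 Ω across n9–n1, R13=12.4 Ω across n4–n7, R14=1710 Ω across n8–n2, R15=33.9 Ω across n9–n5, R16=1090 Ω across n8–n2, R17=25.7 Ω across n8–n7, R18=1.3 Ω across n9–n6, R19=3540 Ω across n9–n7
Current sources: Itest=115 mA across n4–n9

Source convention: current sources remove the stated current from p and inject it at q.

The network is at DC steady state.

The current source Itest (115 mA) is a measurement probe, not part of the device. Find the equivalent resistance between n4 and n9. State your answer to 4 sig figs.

MNA unknowns: 9 node voltages V₁..V_9
R1: Y=0.01898 on G[4,9]
R2: Y=0.7576 on G[7,0]
R3: Y=0.003300 on G[1,2]
R4: Y=0.003279 on G[0,3]
R5: Y=0.01314 on G[3,8]
R6: Y=0.4329 on G[4,2]
R7: Y=0.09901 on G[5,3]
R8: Y=0.0001495 on G[7,1]
R9: Y=0.05051 on G[2,3]
R10: Y=0.02336 on G[5,0]
R11: Y=0.06494 on G[6,3]
R12: Y=0.003676 on G[9,1]
R13: Y=0.08065 on G[4,7]
R14: Y=0.0005848 on G[8,2]
R15: Y=0.02950 on G[9,5]
R16: Y=0.0009174 on G[8,2]
R17: Y=0.03891 on G[8,7]
R18: Y=0.7692 on G[9,6]
R19: Y=0.0002825 on G[9,7]
Itest: z[4]−=0.115, z[9]+=0.115
solve → V1=0.6887, V2=-0.2454, V3=0.6984, V4=-0.3640, V5=0.7576, V6=1.489, V7=-0.02639, V8=0.1453, V9=1.556

R_eq = 16.70 Ω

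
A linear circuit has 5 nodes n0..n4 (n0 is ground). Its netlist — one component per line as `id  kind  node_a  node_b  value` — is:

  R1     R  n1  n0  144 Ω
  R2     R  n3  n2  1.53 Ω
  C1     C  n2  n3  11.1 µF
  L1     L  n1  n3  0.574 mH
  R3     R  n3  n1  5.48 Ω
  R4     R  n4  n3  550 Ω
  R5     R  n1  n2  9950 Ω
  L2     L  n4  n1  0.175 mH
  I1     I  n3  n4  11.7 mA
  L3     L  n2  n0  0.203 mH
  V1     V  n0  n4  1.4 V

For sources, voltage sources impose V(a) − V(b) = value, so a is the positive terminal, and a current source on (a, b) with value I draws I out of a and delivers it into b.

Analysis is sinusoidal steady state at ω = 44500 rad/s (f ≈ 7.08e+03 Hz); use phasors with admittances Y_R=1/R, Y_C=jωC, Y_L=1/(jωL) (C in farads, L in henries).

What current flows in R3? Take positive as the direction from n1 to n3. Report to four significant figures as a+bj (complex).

-0.03194+0.06661j A

Element admittances at ω=44500 rad/s:
  Y(R1) = 0.006944+0.000j S between n1,n0
  Y(R2) = 0.6536+0.000j S between n3,n2
  Y(C1) = 0.000+0.4940j S between n2,n3
  Y(L1) = 0.000-0.03915j S between n1,n3
  Y(R3) = 0.1825+0.000j S between n3,n1
  Y(R4) = 0.001818+0.000j S between n4,n3
  Y(R5) = 0.0001005+0.000j S between n1,n2
  Y(L2) = 0.000-0.1284j S between n4,n1
  I1: injects 0.0117 A into n4 (from n3)
  Y(L3) = 0.000-0.1107j S between n2,n0
  V1: constraint V(n0)−V(n4) = 1.4
Assemble and solve the 5×5 MNA system:
  V(n1)=-0.8177+0.1818j  V(n2)=-0.6671-0.2777j  V(n3)=-0.6427-0.1832j  V(n4)=-1.400+0.000j
  i(V1)=-0.03642+0.07511j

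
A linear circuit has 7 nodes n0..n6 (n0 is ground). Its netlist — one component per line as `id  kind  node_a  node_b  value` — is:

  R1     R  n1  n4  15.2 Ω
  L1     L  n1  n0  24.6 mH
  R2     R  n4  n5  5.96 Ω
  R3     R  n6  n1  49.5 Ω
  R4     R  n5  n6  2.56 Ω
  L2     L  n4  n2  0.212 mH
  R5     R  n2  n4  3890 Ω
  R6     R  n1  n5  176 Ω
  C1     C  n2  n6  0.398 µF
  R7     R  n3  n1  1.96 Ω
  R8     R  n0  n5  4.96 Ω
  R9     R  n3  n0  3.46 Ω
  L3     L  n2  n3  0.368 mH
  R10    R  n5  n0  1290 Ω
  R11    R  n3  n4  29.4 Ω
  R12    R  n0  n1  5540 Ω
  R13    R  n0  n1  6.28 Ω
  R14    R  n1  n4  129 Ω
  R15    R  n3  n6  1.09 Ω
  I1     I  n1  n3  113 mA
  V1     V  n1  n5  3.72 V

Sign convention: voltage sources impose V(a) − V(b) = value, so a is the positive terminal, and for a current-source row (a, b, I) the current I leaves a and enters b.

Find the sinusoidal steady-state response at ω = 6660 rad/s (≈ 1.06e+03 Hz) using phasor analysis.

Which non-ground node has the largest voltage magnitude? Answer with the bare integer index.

5

MNA unknowns: 6 node voltages V₁..V_6 plus 1 source current (V1)
R1: Y=0.06579+0.000j on G[1,4]
L1: Y=0.000-0.006104j on G[1,0]
R2: Y=0.1678+0.000j on G[4,5]
R3: Y=0.02020+0.000j on G[6,1]
R4: Y=0.3906+0.000j on G[5,6]
L2: Y=0.000-0.7083j on G[4,2]
R5: Y=0.0002571+0.000j on G[2,4]
R6: Y=0.005682+0.000j on G[1,5]
C1: Y=0.000+0.002651j on G[2,6]
R7: Y=0.5102+0.000j on G[3,1]
R8: Y=0.2016+0.000j on G[0,5]
R9: Y=0.2890+0.000j on G[3,0]
L3: Y=0.000-0.4080j on G[2,3]
R10: Y=0.0007752+0.000j on G[5,0]
R11: Y=0.03401+0.000j on G[3,4]
R12: Y=0.0001805+0.000j on G[0,1]
R13: Y=0.1592+0.000j on G[0,1]
R14: Y=0.007752+0.000j on G[1,4]
R15: Y=0.9174+0.000j on G[3,6]
I1: z[1]−=0.113, z[3]+=0.113
V1: row V1−V5=3.72, i_V1 at 1,5
solve → V1=1.801-0.03039j, V2=0.04623-0.2730j, V3=0.3515+0.07607j, V4=-0.1310-0.4729j, V5=-1.919-0.03039j, V6=-0.2937+0.04382j
aux → i_V1=-1.345+0.03911j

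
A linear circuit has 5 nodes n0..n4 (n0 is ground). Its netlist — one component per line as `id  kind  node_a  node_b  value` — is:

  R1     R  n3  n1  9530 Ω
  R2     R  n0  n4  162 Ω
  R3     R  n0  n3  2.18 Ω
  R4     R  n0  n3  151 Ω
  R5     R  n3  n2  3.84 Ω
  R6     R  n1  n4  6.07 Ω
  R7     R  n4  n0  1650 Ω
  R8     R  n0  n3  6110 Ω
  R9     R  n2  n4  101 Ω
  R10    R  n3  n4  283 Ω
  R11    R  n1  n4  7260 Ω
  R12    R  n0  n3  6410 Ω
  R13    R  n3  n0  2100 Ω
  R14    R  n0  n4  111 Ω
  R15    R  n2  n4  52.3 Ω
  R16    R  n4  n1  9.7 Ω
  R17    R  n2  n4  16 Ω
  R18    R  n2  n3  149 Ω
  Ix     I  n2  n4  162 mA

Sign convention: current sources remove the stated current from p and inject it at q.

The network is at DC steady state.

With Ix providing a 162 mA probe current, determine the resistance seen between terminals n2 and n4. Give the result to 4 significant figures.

Element admittances at DC:
  Y(R1) = 0.0001049 S between n3,n1
  Y(R2) = 0.006173 S between n0,n4
  Y(R3) = 0.4587 S between n0,n3
  Y(R4) = 0.006623 S between n0,n3
  Y(R5) = 0.2604 S between n3,n2
  Y(R6) = 0.1647 S between n1,n4
  Y(R7) = 0.0006061 S between n4,n0
  Y(R8) = 0.0001637 S between n0,n3
  Y(R9) = 0.009901 S between n2,n4
  Y(R10) = 0.003534 S between n3,n4
  Y(R11) = 0.0001377 S between n1,n4
  Y(R12) = 0.0001560 S between n0,n3
  Y(R13) = 0.0004762 S between n3,n0
  Y(R14) = 0.009009 S between n0,n4
  Y(R15) = 0.01912 S between n2,n4
  Y(R16) = 0.1031 S between n4,n1
  Y(R17) = 0.06250 S between n2,n4
  Y(R18) = 0.006711 S between n2,n3
  Ix: injects 0.162 A into n4 (from n2)
Assemble and solve the 4×4 MNA system:
  V(n1)=1.340  V(n2)=-0.1435  V(n3)=-0.04540  V(n4)=1.340

R_eq = 9.159 Ω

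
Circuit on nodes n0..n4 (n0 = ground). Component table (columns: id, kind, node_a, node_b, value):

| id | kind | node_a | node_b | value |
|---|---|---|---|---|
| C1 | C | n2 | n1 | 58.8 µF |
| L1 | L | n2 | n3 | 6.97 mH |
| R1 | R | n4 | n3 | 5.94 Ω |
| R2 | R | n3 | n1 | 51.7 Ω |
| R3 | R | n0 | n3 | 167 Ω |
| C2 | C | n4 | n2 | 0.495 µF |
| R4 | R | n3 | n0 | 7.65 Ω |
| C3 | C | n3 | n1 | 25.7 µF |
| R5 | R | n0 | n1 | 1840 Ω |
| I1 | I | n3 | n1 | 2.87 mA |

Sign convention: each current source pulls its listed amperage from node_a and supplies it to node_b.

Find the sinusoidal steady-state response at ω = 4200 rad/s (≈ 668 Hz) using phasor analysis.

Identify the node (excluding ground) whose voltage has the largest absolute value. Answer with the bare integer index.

Apply KCL at each of the 4 non-ground nodes and solve the resulting linear system.
Node n1: branches {C1, R2, C3, R5, I1} → V_1 = 0.01045-0.03729j
Node n2: branches {C1, L1, C2} → V_2 = 0.01202-0.04288j
Node n3: branches {L1, R1, R2, R3, R4, C3, I1} → V_3 = -4.155e-05+0.0001483j
Node n4: branches {R1, C2} → V_4 = 0.0004916+0.0002907j

2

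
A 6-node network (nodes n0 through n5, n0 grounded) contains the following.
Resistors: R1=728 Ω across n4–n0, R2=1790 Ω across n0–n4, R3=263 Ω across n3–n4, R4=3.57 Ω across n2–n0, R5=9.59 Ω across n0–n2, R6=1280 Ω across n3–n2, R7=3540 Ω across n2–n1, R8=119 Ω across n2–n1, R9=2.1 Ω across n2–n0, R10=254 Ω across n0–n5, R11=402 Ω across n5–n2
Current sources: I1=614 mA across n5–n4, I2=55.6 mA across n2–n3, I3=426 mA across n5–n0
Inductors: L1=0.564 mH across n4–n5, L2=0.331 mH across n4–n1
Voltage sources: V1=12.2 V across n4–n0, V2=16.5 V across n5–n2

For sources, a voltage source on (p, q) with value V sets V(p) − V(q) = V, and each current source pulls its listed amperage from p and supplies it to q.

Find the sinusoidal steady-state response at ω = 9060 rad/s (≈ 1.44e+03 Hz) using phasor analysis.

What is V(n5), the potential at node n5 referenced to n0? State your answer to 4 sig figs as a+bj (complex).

15.16+0.6605j V

MNA unknowns: 5 node voltages V₁..V_5 plus 2 source currents (V1, V2)
R1: Y=0.001374+0.000j on G[4,0]
I1: z[5]−=0.614, z[4]+=0.614
R2: Y=0.0005587+0.000j on G[0,4]
R3: Y=0.003802+0.000j on G[3,4]
R4: Y=0.2801+0.000j on G[2,0]
R5: Y=0.1043+0.000j on G[0,2]
R6: Y=0.0007813+0.000j on G[3,2]
L1: Y=0.000-0.1957j on G[4,5]
L2: Y=0.000-0.3335j on G[4,1]
R7: Y=0.0002825+0.000j on G[2,1]
R8: Y=0.008403+0.000j on G[2,1]
R9: Y=0.4762+0.000j on G[2,0]
I2: z[2]−=0.0556, z[3]+=0.0556
R10: Y=0.003937+0.000j on G[0,5]
I3: z[5]−=0.426, z[0]+=0.426
R11: Y=0.002488+0.000j on G[5,2]
V1: row V4−V0=12.2, i_V1 at 4,0
V2: row V5−V2=16.5, i_V2 at 5,2
solve → V1=12.17-0.3519j, V2=-1.335+0.6605j, V3=22.02+0.1126j, V4=12.20+0.000j, V5=15.16+0.6605j
aux → i_V1=0.6397-0.5710j, i_V2=-1.270+0.5776j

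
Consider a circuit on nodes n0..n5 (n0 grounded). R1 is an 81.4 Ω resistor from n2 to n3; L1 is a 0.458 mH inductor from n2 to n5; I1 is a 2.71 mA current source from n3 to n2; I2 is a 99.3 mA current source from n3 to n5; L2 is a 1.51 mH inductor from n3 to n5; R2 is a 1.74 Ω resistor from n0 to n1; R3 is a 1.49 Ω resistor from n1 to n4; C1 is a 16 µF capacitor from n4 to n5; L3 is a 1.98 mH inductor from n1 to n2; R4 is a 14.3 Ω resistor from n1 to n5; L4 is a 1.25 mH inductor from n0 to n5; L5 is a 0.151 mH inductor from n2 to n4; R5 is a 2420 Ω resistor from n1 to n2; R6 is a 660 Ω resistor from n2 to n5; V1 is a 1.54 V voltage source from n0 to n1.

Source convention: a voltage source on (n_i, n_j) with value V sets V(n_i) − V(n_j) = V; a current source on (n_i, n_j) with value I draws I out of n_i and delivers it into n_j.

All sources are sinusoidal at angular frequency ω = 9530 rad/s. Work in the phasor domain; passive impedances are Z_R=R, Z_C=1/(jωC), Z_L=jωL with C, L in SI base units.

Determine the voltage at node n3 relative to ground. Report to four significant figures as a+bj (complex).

-1.162-2.010j V

MNA unknowns: 5 node voltages V₁..V_5 plus 1 source current (V1)
R1: Y=0.01229+0.000j on G[2,3]
L1: Y=0.000-0.2291j on G[2,5]
I1: z[3]−=0.00271, z[2]+=0.00271
I2: z[3]−=0.0993, z[5]+=0.0993
L2: Y=0.000-0.06949j on G[3,5]
R2: Y=0.5747+0.000j on G[0,1]
R3: Y=0.6711+0.000j on G[1,4]
C1: Y=0.000+0.1525j on G[4,5]
L3: Y=0.000-0.05300j on G[1,2]
R4: Y=0.06993+0.000j on G[1,5]
L4: Y=0.000-0.08395j on G[0,5]
L5: Y=0.000-0.6949j on G[2,4]
R5: Y=0.0004132+0.000j on G[1,2]
R6: Y=0.001515+0.000j on G[2,5]
V1: row V0−V1=1.54, i_V1 at 0,1
solve → V1=-1.540+0.000j, V2=-1.349-0.1390j, V3=-1.162-2.010j, V4=-1.539-0.03589j, V5=-0.8318-0.5087j
aux → i_V1=-0.9278+0.06982j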